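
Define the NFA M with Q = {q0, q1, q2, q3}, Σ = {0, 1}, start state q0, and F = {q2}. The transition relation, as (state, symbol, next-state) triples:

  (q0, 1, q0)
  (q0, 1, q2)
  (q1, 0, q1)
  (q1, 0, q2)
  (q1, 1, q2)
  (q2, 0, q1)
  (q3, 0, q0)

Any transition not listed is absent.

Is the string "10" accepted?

No

Start in {q0}.
Read '1': q0→{q0, q2}; now {q0, q2}.
Read '0': q0→∅, q2→{q1}; now {q1}.
The final set {q1} contains no accepting state.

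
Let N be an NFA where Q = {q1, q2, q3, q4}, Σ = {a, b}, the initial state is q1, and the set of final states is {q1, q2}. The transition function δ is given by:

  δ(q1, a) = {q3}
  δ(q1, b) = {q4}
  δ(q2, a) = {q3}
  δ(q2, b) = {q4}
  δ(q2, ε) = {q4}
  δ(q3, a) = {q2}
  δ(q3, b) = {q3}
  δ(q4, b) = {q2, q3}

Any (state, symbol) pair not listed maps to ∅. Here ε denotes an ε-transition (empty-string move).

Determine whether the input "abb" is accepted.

No

Start in {q1}.
Read 'a': q1→{q3}; now {q3}.
Read 'b': q3→{q3}; now {q3}.
Read 'b': q3→{q3}; now {q3}.
The final set {q3} contains no accepting state.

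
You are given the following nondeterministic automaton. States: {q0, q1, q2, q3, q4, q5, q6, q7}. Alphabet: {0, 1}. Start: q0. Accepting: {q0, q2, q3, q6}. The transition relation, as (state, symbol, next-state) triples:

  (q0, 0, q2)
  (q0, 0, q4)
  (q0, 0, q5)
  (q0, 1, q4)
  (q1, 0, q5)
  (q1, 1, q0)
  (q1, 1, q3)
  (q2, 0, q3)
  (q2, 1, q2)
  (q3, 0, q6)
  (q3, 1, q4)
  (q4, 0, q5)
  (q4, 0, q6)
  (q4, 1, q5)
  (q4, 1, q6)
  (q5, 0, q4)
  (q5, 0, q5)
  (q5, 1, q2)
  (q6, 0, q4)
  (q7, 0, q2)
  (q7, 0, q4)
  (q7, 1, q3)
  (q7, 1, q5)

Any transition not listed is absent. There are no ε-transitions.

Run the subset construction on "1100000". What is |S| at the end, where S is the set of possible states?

3

Start in {q0}.
Read '1': {q0} → {q4}.
Read '1': {q4} → {q5, q6}.
Read '0': {q5, q6} → {q4, q5}.
Read '0': {q4, q5} → {q4, q5, q6}.
Read '0': {q4, q5, q6} → {q4, q5, q6}.
Read '0': {q4, q5, q6} → {q4, q5, q6}.
Read '0': {q4, q5, q6} → {q4, q5, q6}.
That set has 3 states.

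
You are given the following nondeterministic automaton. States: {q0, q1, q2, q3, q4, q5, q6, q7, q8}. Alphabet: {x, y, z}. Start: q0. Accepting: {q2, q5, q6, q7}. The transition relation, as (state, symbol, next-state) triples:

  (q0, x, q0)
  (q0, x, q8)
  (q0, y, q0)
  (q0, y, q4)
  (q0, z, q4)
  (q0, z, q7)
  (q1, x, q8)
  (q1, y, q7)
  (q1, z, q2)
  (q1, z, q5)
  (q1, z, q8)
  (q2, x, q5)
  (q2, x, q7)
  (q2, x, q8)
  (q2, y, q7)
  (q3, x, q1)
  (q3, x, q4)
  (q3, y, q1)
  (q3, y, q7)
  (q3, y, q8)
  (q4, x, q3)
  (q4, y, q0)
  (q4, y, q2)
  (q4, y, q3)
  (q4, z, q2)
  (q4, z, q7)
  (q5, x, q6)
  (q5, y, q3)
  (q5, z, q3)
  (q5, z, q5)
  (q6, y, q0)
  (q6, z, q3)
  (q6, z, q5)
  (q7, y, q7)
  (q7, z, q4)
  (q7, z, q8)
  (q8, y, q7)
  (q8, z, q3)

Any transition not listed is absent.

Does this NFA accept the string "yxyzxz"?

Start in {q0}.
Read 'y': q0→{q0, q4}; now {q0, q4}.
Read 'x': q0→{q0, q8}, q4→{q3}; now {q0, q3, q8}.
Read 'y': q0→{q0, q4}, q3→{q1, q7, q8}, q8→{q7}; now {q0, q1, q4, q7, q8}.
Read 'z': q0→{q4, q7}, q1→{q2, q5, q8}, q4→{q2, q7}, q7→{q4, q8}, q8→{q3}; now {q2, q3, q4, q5, q7, q8}.
Read 'x': q2→{q5, q7, q8}, q3→{q1, q4}, q4→{q3}, q5→{q6}, q7→∅, q8→∅; now {q1, q3, q4, q5, q6, q7, q8}.
Read 'z': q1→{q2, q5, q8}, q3→∅, q4→{q2, q7}, q5→{q3, q5}, q6→{q3, q5}, q7→{q4, q8}, q8→{q3}; now {q2, q3, q4, q5, q7, q8}.
The final set {q2, q3, q4, q5, q7, q8} contains the accepting states q2, q5, q7.

Yes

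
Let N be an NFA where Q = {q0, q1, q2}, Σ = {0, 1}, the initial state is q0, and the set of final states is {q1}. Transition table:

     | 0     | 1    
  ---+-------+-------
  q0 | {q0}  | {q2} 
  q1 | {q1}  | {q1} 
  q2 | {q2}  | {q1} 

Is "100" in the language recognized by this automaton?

Start in {q0}.
Read '1': {q0} → {q2}.
Read '0': {q2} → {q2}.
Read '0': {q2} → {q2}.
The final set {q2} contains no accepting state.

No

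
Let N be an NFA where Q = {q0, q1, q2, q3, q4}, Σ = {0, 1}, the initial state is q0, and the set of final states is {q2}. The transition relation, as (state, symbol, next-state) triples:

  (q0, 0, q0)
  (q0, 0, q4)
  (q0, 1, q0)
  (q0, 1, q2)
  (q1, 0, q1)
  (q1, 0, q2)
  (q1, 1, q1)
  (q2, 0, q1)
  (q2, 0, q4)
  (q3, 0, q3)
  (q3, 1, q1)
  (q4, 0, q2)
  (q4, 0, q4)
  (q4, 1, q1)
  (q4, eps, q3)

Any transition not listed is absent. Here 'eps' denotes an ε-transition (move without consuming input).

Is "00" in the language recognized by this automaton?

Yes

Start in {q0}.
Read '0': {q0} → {q0, q3, q4}.
Read '0': {q0, q3, q4} → {q0, q2, q3, q4}.
The final set {q0, q2, q3, q4} contains the accepting state q2.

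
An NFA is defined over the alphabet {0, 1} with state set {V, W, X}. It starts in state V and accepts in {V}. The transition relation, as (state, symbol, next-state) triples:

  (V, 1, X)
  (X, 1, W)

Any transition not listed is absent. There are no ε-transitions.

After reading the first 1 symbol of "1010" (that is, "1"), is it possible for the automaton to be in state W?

No

Start in {V}.
Read '1': V→{X}; now {X}.
State W is not in {X}.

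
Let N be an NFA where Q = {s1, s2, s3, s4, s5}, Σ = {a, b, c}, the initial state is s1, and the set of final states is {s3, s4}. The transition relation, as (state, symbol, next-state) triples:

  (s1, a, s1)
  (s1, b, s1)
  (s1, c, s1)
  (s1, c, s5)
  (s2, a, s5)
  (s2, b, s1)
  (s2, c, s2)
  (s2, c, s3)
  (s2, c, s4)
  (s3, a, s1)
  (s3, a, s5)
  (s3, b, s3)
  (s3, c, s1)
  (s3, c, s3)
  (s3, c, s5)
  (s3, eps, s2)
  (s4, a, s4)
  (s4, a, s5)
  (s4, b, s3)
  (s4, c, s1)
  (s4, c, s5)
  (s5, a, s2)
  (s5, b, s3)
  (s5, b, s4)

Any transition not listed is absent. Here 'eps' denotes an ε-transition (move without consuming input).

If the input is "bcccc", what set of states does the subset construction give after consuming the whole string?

Start in {s1}.
Read 'b': {s1} → {s1}.
Read 'c': {s1} → {s1, s5}.
Read 'c': {s1, s5} → {s1, s5}.
Read 'c': {s1, s5} → {s1, s5}.
Read 'c': {s1, s5} → {s1, s5}.

{s1, s5}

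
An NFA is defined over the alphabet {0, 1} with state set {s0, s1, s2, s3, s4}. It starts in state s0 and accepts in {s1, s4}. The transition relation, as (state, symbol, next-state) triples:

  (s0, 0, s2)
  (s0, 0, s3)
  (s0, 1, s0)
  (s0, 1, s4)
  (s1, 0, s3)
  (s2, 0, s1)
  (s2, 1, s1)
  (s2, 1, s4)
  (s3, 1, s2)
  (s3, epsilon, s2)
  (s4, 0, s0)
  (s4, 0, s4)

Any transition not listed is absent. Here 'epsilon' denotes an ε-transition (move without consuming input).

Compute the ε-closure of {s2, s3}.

{s2, s3}

Begin with {s2, s3}.
No ε-moves leave this set, so the closure equals the set itself.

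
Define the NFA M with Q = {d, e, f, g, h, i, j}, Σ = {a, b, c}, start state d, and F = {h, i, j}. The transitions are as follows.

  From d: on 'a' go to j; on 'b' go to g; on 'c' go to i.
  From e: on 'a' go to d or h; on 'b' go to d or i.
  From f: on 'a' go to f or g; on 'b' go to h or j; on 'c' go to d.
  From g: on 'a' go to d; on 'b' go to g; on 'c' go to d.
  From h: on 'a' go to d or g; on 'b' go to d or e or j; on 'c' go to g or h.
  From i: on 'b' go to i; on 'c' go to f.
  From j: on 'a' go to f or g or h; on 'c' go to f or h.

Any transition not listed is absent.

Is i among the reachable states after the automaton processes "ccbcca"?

No

Start in {d}.
Read 'c': {d} → {i}.
Read 'c': {i} → {f}.
Read 'b': {f} → {h, j}.
Read 'c': {h, j} → {f, g, h}.
Read 'c': {f, g, h} → {d, g, h}.
Read 'a': {d, g, h} → {d, g, j}.
State i is not in {d, g, j}.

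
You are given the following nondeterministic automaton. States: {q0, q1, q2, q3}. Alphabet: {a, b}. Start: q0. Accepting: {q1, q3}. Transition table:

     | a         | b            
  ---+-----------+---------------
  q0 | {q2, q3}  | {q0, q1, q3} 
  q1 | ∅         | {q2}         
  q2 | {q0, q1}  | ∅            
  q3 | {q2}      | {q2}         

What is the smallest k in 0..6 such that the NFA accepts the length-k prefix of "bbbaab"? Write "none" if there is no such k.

Start in {q0}.
Read 'b': q0→{q0, q1, q3}; now {q0, q1, q3}.
None of the earlier sets intersect F, but {q0, q1, q3} does.

1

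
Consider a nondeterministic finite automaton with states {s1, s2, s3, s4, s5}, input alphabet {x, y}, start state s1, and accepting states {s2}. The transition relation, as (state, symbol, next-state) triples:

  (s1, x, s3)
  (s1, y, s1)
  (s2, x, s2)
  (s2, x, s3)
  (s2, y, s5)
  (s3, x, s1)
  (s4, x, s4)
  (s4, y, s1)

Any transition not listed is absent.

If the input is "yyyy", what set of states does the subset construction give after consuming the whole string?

{s1}

Start in {s1}.
Read 'y': s1→{s1}; now {s1}.
Read 'y': s1→{s1}; now {s1}.
Read 'y': s1→{s1}; now {s1}.
Read 'y': s1→{s1}; now {s1}.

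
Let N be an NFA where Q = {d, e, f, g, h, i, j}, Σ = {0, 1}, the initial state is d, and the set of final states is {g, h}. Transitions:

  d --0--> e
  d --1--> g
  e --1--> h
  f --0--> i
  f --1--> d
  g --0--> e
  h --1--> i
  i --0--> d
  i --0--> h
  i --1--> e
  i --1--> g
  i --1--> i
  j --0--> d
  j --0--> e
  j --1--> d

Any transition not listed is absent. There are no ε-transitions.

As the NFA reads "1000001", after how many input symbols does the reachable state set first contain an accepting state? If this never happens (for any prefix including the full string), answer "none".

1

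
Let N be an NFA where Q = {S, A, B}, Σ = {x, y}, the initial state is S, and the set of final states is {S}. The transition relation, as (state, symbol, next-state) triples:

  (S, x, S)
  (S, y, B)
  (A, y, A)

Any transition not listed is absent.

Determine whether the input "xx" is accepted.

Yes

Start in {S}.
Read 'x': S→{S}; now {S}.
Read 'x': S→{S}; now {S}.
The final set {S} contains the accepting state S.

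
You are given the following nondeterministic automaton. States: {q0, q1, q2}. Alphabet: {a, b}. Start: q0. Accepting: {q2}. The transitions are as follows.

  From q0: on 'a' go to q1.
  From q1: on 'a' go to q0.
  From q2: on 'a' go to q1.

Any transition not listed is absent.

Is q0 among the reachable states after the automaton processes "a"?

Start in {q0}.
Read 'a': {q0} → {q1}.
State q0 is not in {q1}.

No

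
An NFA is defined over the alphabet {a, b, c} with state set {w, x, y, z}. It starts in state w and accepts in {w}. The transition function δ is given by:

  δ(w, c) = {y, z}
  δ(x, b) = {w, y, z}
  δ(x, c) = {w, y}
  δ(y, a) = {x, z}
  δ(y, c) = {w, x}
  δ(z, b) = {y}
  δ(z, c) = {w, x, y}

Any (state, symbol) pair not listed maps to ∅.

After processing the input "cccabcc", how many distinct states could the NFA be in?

4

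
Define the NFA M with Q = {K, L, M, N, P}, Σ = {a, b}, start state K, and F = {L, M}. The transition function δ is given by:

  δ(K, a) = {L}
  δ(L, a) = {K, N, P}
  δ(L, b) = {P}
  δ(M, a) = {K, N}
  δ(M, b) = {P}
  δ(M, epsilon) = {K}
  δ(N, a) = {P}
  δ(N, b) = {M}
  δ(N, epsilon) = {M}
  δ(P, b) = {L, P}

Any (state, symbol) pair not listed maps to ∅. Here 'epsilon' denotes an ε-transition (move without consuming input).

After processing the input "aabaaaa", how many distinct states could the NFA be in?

Start in {K}.
Read 'a': {K} → {L}.
Read 'a': {L} → {K, M, N, P}.
Read 'b': {K, M, N, P} → {K, L, M, P}.
Read 'a': {K, L, M, P} → {K, L, M, N, P}.
Read 'a': {K, L, M, N, P} → {K, L, M, N, P}.
Read 'a': {K, L, M, N, P} → {K, L, M, N, P}.
Read 'a': {K, L, M, N, P} → {K, L, M, N, P}.
That set has 5 states.

5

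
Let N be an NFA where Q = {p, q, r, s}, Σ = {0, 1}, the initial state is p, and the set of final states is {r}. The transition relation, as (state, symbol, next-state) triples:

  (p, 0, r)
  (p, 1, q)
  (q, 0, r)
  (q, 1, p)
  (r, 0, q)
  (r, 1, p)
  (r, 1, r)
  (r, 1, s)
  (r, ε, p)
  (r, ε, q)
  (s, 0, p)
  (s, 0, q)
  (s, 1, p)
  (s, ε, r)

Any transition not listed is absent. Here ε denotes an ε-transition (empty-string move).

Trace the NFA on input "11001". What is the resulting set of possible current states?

{p, q, r, s}

Start in {p}.
Read '1': p→{q}; now {q}.
Read '1': q→{p}; now {p}.
Read '0': p→{r}; union {r}; ε-closure = {p, q, r}.
Read '0': p→{r}, q→{r}, r→{q}; union {q, r}; ε-closure = {p, q, r}.
Read '1': p→{q}, q→{p}, r→{p, r, s}; now {p, q, r, s}.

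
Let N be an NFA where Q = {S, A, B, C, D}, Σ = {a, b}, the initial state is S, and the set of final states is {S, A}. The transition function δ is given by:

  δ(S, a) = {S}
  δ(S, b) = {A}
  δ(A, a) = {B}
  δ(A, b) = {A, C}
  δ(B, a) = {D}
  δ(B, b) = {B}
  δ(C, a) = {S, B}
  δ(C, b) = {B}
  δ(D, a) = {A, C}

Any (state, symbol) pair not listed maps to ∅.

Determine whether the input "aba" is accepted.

Start in {S}.
Read 'a': {S} → {S}.
Read 'b': {S} → {A}.
Read 'a': {A} → {B}.
The final set {B} contains no accepting state.

No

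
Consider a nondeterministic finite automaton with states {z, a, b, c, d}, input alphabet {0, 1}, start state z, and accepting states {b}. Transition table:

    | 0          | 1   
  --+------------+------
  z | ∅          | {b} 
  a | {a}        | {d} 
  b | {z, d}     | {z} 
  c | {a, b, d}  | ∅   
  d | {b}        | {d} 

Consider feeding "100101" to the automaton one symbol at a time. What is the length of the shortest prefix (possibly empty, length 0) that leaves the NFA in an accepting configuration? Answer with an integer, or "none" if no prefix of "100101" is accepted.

1

Start in {z}.
Read '1': z→{b}; now {b}.
None of the earlier sets intersect F, but {b} does.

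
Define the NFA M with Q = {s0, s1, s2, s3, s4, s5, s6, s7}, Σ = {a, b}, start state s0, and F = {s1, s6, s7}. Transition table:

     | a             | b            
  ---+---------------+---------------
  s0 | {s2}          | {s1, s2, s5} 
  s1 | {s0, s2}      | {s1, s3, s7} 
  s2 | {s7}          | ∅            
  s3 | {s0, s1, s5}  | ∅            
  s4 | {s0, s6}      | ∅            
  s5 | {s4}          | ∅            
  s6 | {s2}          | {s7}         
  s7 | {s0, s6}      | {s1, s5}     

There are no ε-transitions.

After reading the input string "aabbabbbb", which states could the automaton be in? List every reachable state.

Start in {s0}.
Read 'a': {s0} → {s2}.
Read 'a': {s2} → {s7}.
Read 'b': {s7} → {s1, s5}.
Read 'b': {s1, s5} → {s1, s3, s7}.
Read 'a': {s1, s3, s7} → {s0, s1, s2, s5, s6}.
Read 'b': {s0, s1, s2, s5, s6} → {s1, s2, s3, s5, s7}.
Read 'b': {s1, s2, s3, s5, s7} → {s1, s3, s5, s7}.
Read 'b': {s1, s3, s5, s7} → {s1, s3, s5, s7}.
Read 'b': {s1, s3, s5, s7} → {s1, s3, s5, s7}.

{s1, s3, s5, s7}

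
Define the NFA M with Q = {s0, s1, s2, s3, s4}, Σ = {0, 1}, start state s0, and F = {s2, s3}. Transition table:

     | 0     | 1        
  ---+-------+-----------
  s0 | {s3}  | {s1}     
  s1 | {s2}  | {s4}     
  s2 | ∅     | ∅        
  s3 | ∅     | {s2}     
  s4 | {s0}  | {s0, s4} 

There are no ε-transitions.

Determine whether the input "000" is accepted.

No

Start in {s0}.
Read '0': s0→{s3}; now {s3}.
Read '0': s3→∅; now ∅.
The set is empty and remains empty for the remaining 1 symbol.
The final set ∅ contains no accepting state.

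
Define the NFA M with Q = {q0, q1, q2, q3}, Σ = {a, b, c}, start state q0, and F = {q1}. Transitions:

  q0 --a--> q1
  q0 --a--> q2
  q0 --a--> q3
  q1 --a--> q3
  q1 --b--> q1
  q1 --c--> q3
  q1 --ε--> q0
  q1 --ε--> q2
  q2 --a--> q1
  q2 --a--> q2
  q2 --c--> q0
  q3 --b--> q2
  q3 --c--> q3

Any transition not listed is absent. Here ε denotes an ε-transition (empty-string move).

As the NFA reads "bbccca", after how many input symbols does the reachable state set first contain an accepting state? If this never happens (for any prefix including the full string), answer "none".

Start in {q0}.
Read 'b': q0→∅; now ∅.
The set is empty and remains empty for the remaining 5 symbols.
No reachable set along the way intersects F.

none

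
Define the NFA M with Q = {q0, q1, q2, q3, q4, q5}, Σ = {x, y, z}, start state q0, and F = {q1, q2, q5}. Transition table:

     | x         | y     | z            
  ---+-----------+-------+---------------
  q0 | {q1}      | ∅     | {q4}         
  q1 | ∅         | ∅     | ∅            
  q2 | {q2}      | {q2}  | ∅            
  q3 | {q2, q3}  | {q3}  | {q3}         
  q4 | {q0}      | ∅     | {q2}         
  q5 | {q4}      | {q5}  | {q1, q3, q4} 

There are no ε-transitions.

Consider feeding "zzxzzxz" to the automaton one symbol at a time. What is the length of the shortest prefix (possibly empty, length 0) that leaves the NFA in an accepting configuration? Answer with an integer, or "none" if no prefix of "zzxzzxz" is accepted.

2

Start in {q0}.
Read 'z': {q0} → {q4}.
Read 'z': {q4} → {q2}.
None of the earlier sets intersect F, but {q2} does.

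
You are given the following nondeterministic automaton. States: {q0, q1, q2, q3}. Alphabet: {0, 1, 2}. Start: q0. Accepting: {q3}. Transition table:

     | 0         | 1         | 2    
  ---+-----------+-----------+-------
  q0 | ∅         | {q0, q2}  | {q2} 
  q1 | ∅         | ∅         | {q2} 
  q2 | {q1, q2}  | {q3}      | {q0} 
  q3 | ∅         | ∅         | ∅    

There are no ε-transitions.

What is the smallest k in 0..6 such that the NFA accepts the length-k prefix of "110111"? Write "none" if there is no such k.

2

Start in {q0}.
Read '1': {q0} → {q0, q2}.
Read '1': {q0, q2} → {q0, q2, q3}.
None of the earlier sets intersect F, but {q0, q2, q3} does.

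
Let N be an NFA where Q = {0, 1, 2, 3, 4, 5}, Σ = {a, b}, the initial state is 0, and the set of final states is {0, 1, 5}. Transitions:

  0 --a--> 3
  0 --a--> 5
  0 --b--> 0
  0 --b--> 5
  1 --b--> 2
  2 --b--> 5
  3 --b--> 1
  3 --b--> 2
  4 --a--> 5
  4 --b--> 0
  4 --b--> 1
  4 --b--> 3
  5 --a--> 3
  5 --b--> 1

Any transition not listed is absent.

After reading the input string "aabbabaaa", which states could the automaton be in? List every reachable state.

Start in {0}.
Read 'a': {0} → {3, 5}.
Read 'a': {3, 5} → {3}.
Read 'b': {3} → {1, 2}.
Read 'b': {1, 2} → {2, 5}.
Read 'a': {2, 5} → {3}.
Read 'b': {3} → {1, 2}.
Read 'a': {1, 2} → ∅.
The set is empty and remains empty for the remaining 2 symbols.

∅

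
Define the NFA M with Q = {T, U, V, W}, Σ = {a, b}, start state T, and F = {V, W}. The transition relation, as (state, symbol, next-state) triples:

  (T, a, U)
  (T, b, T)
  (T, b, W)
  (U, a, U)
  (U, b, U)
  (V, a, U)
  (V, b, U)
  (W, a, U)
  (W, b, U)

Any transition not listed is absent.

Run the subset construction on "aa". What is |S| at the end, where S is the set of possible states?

1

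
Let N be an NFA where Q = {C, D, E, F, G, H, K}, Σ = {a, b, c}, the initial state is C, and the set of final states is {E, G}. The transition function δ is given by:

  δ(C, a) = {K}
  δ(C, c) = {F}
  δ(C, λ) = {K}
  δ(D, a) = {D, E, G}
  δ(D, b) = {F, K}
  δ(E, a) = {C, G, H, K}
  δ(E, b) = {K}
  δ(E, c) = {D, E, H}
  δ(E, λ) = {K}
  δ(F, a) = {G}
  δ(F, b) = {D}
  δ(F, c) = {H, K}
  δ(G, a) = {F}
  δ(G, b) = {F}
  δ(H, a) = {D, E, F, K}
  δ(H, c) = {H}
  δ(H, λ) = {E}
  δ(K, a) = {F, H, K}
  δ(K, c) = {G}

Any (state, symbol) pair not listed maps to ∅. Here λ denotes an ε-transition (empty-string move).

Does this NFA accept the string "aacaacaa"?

Yes

Start: ε-closure({C}) = {C, K}.
Read 'a': {C, K} → {E, F, H, K}.
Read 'a': {E, F, H, K} → {C, D, E, F, G, H, K}.
Read 'c': {C, D, E, F, G, H, K} → {D, E, F, G, H, K}.
Read 'a': {D, E, F, G, H, K} → {C, D, E, F, G, H, K}.
Read 'a': {C, D, E, F, G, H, K} → {C, D, E, F, G, H, K}.
Read 'c': {C, D, E, F, G, H, K} → {D, E, F, G, H, K}.
Read 'a': {D, E, F, G, H, K} → {C, D, E, F, G, H, K}.
Read 'a': {C, D, E, F, G, H, K} → {C, D, E, F, G, H, K}.
The final set {C, D, E, F, G, H, K} contains the accepting states E, G.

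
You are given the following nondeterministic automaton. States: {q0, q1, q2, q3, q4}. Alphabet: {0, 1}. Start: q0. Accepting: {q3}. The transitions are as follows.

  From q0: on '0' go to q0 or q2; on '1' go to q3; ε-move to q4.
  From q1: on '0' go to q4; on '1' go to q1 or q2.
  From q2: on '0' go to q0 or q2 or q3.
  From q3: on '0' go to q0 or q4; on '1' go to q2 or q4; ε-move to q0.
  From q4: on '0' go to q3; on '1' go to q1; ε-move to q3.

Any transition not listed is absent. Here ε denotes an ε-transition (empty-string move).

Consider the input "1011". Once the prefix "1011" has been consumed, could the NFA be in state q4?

Yes

Start: ε-closure({q0}) = {q0, q3, q4}.
Read '1': {q0, q3, q4} → {q0, q1, q2, q3, q4}.
Read '0': {q0, q1, q2, q3, q4} → {q0, q2, q3, q4}.
Read '1': {q0, q2, q3, q4} → {q0, q1, q2, q3, q4}.
Read '1': {q0, q1, q2, q3, q4} → {q0, q1, q2, q3, q4}.
State q4 is in {q0, q1, q2, q3, q4}.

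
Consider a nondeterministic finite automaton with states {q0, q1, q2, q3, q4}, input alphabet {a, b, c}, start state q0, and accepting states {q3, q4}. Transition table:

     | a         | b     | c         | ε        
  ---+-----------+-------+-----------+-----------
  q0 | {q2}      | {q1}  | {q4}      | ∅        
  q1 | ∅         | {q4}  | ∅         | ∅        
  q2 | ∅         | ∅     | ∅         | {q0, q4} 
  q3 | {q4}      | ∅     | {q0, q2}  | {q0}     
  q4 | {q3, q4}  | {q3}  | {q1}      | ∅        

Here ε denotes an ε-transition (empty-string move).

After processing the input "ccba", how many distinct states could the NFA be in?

Start in {q0}.
Read 'c': q0→{q4}; now {q4}.
Read 'c': q4→{q1}; now {q1}.
Read 'b': q1→{q4}; now {q4}.
Read 'a': q4→{q3, q4}; union {q3, q4}; ε-closure = {q0, q3, q4}.
That set has 3 states.

3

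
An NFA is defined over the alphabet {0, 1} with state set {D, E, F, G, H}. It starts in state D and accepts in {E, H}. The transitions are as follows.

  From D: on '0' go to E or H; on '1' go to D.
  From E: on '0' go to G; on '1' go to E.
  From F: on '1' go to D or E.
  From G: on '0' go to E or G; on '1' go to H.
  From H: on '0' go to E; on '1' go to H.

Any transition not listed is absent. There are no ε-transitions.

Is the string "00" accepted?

Yes

Start in {D}.
Read '0': D→{E, H}; now {E, H}.
Read '0': E→{G}, H→{E}; now {E, G}.
The final set {E, G} contains the accepting state E.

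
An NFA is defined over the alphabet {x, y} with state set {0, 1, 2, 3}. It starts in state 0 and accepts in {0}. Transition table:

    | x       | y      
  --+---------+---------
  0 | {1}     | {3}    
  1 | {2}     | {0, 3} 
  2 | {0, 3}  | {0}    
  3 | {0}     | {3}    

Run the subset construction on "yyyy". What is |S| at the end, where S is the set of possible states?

1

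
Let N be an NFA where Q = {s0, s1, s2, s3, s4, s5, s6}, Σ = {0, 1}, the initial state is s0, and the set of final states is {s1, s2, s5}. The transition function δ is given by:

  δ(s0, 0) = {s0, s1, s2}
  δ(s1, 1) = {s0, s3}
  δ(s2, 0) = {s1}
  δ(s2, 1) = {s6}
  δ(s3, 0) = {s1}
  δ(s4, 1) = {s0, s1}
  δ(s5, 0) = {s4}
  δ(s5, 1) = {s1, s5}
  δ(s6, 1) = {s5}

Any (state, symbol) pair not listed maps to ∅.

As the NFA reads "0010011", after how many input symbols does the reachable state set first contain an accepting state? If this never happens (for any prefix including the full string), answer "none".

1

Start in {s0}.
Read '0': {s0} → {s0, s1, s2}.
None of the earlier sets intersect F, but {s0, s1, s2} does.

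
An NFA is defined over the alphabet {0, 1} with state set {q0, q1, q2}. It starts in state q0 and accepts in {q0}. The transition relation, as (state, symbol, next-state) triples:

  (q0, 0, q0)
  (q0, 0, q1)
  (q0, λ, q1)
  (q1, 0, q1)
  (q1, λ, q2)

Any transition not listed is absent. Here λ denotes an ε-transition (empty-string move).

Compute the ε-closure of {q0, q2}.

Begin with {q0, q2}.
ε-move q0 → q1; add q1.

{q0, q1, q2}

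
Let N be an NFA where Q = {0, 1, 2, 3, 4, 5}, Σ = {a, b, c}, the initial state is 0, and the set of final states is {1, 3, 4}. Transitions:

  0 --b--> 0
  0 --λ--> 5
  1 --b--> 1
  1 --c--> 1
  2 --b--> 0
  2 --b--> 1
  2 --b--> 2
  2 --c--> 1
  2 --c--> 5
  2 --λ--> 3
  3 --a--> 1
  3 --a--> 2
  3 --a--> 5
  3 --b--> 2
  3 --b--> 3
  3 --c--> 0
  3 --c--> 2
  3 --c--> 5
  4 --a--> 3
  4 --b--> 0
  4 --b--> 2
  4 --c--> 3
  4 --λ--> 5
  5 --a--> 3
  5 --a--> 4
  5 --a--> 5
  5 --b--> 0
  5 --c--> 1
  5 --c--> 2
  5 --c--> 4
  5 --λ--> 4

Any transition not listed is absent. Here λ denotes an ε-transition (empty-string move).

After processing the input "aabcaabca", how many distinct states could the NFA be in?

5

Start: ε-closure({0}) = {0, 4, 5}.
Read 'a': 0→∅, 4→{3}, 5→{3, 4, 5}; now {3, 4, 5}.
Read 'a': 3→{1, 2, 5}, 4→{3}, 5→{3, 4, 5}; now {1, 2, 3, 4, 5}.
Read 'b': 1→{1}, 2→{0, 1, 2}, 3→{2, 3}, 4→{0, 2}, 5→{0}; union {0, 1, 2, 3}; ε-closure = {0, 1, 2, 3, 4, 5}.
Read 'c': 0→∅, 1→{1}, 2→{1, 5}, 3→{0, 2, 5}, 4→{3}, 5→{1, 2, 4}; now {0, 1, 2, 3, 4, 5}.
Read 'a': 0→∅, 1→∅, 2→∅, 3→{1, 2, 5}, 4→{3}, 5→{3, 4, 5}; now {1, 2, 3, 4, 5}.
Read 'a': 1→∅, 2→∅, 3→{1, 2, 5}, 4→{3}, 5→{3, 4, 5}; now {1, 2, 3, 4, 5}.
Read 'b': 1→{1}, 2→{0, 1, 2}, 3→{2, 3}, 4→{0, 2}, 5→{0}; union {0, 1, 2, 3}; ε-closure = {0, 1, 2, 3, 4, 5}.
Read 'c': 0→∅, 1→{1}, 2→{1, 5}, 3→{0, 2, 5}, 4→{3}, 5→{1, 2, 4}; now {0, 1, 2, 3, 4, 5}.
Read 'a': 0→∅, 1→∅, 2→∅, 3→{1, 2, 5}, 4→{3}, 5→{3, 4, 5}; now {1, 2, 3, 4, 5}.
That set has 5 states.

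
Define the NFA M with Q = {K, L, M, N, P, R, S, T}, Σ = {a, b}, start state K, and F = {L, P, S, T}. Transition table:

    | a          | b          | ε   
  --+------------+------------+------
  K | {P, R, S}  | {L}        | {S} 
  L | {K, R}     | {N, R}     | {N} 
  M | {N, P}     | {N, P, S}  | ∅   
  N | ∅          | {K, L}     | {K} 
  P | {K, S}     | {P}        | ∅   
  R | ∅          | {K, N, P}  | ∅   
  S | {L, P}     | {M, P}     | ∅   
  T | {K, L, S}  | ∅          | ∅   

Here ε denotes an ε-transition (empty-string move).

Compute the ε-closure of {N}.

{K, N, S}

Begin with {N}.
ε-move N → K; add K.
ε-move K → S; add S.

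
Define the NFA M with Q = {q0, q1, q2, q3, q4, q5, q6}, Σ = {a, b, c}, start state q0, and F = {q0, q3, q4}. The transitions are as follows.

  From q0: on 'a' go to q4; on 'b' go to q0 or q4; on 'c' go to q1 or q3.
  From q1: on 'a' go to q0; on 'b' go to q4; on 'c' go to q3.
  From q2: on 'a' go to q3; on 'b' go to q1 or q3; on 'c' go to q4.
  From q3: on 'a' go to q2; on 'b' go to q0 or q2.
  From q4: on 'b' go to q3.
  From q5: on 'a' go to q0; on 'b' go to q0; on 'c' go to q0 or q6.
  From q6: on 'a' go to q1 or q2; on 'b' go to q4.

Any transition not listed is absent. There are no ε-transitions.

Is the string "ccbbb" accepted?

Yes

Start in {q0}.
Read 'c': q0→{q1, q3}; now {q1, q3}.
Read 'c': q1→{q3}, q3→∅; now {q3}.
Read 'b': q3→{q0, q2}; now {q0, q2}.
Read 'b': q0→{q0, q4}, q2→{q1, q3}; now {q0, q1, q3, q4}.
Read 'b': q0→{q0, q4}, q1→{q4}, q3→{q0, q2}, q4→{q3}; now {q0, q2, q3, q4}.
The final set {q0, q2, q3, q4} contains the accepting states q0, q3, q4.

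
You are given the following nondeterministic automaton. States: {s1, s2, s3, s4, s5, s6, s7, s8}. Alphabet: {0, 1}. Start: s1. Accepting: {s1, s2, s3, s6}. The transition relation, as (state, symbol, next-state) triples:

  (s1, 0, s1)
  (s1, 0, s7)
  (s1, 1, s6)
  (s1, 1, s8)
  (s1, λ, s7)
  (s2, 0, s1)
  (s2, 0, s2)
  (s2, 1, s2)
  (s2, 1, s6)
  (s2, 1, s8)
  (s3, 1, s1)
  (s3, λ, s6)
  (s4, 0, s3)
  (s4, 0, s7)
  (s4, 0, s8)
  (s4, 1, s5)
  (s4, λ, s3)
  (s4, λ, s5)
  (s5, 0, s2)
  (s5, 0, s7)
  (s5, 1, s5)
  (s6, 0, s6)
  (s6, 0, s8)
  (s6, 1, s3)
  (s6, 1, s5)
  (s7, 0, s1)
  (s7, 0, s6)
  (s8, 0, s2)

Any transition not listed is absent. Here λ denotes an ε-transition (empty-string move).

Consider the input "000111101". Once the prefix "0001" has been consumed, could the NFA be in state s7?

No

Start: ε-closure({s1}) = {s1, s7}.
Read '0': s1→{s1, s7}, s7→{s1, s6}; now {s1, s6, s7}.
Read '0': s1→{s1, s7}, s6→{s6, s8}, s7→{s1, s6}; now {s1, s6, s7, s8}.
Read '0': s1→{s1, s7}, s6→{s6, s8}, s7→{s1, s6}, s8→{s2}; now {s1, s2, s6, s7, s8}.
Read '1': s1→{s6, s8}, s2→{s2, s6, s8}, s6→{s3, s5}, s7→∅, s8→∅; now {s2, s3, s5, s6, s8}.
State s7 is not in {s2, s3, s5, s6, s8}.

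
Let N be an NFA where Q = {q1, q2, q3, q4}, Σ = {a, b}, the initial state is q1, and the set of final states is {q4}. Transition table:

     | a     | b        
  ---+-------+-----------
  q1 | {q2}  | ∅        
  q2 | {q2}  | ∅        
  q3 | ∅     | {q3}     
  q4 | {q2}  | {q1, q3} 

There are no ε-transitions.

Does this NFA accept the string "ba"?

No

Start in {q1}.
Read 'b': {q1} → ∅.
The set is empty and remains empty for the remaining 1 symbol.
The final set ∅ contains no accepting state.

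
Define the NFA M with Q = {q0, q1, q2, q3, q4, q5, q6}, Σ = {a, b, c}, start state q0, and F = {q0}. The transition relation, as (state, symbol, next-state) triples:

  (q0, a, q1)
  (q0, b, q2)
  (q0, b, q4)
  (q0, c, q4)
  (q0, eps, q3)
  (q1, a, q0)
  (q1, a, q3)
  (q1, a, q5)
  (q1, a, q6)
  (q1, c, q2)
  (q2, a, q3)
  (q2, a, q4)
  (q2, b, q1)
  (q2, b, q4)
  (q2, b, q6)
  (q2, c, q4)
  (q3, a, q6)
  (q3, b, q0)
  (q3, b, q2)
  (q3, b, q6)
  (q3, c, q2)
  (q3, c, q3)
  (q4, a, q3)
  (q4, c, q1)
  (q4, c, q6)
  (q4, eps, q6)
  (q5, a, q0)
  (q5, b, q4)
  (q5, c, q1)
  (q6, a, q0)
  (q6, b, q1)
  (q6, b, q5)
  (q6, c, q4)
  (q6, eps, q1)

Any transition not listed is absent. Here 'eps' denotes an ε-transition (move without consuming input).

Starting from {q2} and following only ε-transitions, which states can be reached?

{q2}

Begin with {q2}.
No ε-moves leave this set, so the closure equals the set itself.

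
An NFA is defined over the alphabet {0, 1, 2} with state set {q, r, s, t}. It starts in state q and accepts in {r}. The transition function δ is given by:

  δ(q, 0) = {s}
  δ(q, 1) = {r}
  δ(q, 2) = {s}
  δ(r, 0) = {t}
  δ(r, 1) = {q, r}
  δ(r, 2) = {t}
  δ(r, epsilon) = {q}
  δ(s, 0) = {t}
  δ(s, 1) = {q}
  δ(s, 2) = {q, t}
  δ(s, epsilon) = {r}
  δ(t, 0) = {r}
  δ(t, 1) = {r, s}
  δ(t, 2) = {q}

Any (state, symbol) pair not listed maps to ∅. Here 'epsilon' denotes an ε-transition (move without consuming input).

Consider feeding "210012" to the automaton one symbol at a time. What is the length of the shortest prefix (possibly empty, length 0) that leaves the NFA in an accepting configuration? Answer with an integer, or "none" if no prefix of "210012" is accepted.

1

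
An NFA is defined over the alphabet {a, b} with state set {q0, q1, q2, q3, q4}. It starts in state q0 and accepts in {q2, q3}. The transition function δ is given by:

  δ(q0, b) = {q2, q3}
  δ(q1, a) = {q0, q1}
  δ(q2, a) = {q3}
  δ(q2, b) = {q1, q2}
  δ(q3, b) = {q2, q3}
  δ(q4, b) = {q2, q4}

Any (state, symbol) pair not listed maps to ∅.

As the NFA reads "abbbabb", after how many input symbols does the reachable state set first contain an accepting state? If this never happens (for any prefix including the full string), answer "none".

Start in {q0}.
Read 'a': {q0} → ∅.
The set is empty and remains empty for the remaining 6 symbols.
No reachable set along the way intersects F.

none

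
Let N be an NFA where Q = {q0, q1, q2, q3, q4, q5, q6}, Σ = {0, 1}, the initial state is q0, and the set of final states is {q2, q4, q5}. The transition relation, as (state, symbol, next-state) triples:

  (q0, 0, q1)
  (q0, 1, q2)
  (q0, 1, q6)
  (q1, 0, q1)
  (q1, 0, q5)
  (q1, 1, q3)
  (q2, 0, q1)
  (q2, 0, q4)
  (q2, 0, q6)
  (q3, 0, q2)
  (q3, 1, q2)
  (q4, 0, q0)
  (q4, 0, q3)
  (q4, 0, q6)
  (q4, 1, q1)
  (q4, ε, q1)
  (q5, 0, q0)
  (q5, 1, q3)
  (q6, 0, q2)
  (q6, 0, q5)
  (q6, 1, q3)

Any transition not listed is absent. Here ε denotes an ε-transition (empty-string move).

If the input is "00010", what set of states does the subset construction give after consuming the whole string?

Start in {q0}.
Read '0': {q0} → {q1}.
Read '0': {q1} → {q1, q5}.
Read '0': {q1, q5} → {q0, q1, q5}.
Read '1': {q0, q1, q5} → {q2, q3, q6}.
Read '0': {q2, q3, q6} → {q1, q2, q4, q5, q6}.

{q1, q2, q4, q5, q6}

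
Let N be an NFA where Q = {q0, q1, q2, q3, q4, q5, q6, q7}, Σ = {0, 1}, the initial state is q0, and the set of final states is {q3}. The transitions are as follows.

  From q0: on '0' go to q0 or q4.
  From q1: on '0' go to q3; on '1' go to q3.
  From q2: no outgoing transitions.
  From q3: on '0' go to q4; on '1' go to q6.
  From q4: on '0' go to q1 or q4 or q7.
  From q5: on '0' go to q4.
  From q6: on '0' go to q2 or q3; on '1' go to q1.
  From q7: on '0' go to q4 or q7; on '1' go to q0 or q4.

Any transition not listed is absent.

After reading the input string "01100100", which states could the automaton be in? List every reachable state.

Start in {q0}.
Read '0': q0→{q0, q4}; now {q0, q4}.
Read '1': q0→∅, q4→∅; now ∅.
The set is empty and remains empty for the remaining 6 symbols.

∅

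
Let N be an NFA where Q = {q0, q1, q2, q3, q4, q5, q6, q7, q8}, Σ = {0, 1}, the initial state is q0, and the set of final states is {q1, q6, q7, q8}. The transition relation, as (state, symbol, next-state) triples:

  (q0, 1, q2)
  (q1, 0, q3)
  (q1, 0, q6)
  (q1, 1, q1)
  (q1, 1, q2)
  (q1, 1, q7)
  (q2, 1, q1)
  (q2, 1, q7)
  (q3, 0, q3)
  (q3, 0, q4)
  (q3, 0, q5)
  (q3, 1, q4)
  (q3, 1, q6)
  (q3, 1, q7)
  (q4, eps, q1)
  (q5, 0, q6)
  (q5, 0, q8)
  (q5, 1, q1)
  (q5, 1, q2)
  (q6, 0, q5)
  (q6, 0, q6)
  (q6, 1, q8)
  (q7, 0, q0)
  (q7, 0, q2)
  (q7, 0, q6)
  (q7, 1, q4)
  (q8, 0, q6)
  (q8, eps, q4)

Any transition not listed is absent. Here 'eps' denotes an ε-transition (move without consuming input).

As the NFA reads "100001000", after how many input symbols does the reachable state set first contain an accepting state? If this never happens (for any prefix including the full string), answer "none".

none

Start in {q0}.
Read '1': q0→{q2}; now {q2}.
Read '0': q2→∅; now ∅.
The set is empty and remains empty for the remaining 7 symbols.
No reachable set along the way intersects F.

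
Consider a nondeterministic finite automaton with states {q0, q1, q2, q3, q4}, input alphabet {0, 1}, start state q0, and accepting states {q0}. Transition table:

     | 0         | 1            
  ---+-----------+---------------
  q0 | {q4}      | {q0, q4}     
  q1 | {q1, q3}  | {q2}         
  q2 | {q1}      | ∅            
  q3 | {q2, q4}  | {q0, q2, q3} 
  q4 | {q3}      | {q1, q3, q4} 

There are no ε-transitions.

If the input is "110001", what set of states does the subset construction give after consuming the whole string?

Start in {q0}.
Read '1': q0→{q0, q4}; now {q0, q4}.
Read '1': q0→{q0, q4}, q4→{q1, q3, q4}; now {q0, q1, q3, q4}.
Read '0': q0→{q4}, q1→{q1, q3}, q3→{q2, q4}, q4→{q3}; now {q1, q2, q3, q4}.
Read '0': q1→{q1, q3}, q2→{q1}, q3→{q2, q4}, q4→{q3}; now {q1, q2, q3, q4}.
Read '0': q1→{q1, q3}, q2→{q1}, q3→{q2, q4}, q4→{q3}; now {q1, q2, q3, q4}.
Read '1': q1→{q2}, q2→∅, q3→{q0, q2, q3}, q4→{q1, q3, q4}; now {q0, q1, q2, q3, q4}.

{q0, q1, q2, q3, q4}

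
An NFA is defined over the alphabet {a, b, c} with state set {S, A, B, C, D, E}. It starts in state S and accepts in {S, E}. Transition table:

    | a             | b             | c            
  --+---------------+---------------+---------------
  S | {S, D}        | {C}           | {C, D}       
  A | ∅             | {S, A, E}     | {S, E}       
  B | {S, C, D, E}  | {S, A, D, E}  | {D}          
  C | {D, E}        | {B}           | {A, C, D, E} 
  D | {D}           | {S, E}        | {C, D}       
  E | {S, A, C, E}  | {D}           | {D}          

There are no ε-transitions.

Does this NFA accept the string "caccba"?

Start in {S}.
Read 'c': {S} → {C, D}.
Read 'a': {C, D} → {D, E}.
Read 'c': {D, E} → {C, D}.
Read 'c': {C, D} → {A, C, D, E}.
Read 'b': {A, C, D, E} → {S, A, B, D, E}.
Read 'a': {S, A, B, D, E} → {S, A, C, D, E}.
The final set {S, A, C, D, E} contains the accepting states S, E.

Yes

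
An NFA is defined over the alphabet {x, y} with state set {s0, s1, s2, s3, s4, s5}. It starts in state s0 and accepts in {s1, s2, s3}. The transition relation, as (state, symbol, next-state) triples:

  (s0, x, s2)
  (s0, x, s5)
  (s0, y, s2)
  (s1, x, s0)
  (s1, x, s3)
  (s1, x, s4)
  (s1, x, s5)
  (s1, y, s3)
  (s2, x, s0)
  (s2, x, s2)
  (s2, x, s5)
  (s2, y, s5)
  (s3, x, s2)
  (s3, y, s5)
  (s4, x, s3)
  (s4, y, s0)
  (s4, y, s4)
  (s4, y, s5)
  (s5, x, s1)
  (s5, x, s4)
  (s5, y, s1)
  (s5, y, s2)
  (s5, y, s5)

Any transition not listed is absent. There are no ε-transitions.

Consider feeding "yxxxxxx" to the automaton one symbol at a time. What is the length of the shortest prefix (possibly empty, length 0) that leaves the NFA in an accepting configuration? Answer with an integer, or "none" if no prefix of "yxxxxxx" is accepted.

Start in {s0}.
Read 'y': s0→{s2}; now {s2}.
None of the earlier sets intersect F, but {s2} does.

1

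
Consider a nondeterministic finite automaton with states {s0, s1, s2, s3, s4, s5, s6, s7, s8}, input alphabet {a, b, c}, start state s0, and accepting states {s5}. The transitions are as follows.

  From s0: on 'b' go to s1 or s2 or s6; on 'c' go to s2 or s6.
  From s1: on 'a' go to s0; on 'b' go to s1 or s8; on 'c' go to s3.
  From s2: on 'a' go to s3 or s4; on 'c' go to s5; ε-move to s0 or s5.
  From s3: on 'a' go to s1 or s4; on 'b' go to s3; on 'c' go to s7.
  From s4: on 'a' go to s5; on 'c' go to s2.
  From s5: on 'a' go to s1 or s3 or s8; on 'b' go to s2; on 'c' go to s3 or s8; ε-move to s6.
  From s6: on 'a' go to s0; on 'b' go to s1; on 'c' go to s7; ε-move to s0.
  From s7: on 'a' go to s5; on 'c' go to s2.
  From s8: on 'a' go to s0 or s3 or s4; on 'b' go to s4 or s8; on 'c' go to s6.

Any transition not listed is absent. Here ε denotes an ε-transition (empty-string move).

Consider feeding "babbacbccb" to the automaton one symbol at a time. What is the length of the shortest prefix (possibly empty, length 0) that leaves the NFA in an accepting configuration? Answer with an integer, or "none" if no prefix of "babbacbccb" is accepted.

1

Start in {s0}.
Read 'b': {s0} → {s0, s1, s2, s5, s6}.
None of the earlier sets intersect F, but {s0, s1, s2, s5, s6} does.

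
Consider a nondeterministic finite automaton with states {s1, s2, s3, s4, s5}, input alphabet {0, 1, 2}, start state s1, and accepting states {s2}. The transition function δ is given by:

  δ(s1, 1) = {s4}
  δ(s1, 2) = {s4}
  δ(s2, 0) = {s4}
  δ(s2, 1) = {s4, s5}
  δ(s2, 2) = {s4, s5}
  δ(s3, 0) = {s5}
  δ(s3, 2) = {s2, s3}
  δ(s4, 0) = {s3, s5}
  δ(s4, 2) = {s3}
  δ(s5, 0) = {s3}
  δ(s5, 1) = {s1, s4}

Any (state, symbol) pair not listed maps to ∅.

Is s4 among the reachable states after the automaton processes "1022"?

Start in {s1}.
Read '1': {s1} → {s4}.
Read '0': {s4} → {s3, s5}.
Read '2': {s3, s5} → {s2, s3}.
Read '2': {s2, s3} → {s2, s3, s4, s5}.
State s4 is in {s2, s3, s4, s5}.

Yes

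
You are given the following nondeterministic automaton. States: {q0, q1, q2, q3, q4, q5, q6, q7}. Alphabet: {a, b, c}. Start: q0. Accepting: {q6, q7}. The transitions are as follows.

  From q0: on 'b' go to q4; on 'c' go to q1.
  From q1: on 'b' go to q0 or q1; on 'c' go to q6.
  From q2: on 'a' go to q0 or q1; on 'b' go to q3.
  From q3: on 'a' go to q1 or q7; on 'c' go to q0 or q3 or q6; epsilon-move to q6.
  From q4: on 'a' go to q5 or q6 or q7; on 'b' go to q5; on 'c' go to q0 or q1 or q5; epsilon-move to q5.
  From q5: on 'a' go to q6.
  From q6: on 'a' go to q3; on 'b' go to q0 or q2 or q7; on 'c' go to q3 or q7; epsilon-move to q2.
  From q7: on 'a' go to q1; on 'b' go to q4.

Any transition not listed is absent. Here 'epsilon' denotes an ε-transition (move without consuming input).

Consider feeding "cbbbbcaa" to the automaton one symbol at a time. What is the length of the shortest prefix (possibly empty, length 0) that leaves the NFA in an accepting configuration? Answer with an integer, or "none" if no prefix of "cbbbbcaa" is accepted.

Start in {q0}.
Read 'c': {q0} → {q1}.
Read 'b': {q1} → {q0, q1}.
Read 'b': {q0, q1} → {q0, q1, q4, q5}.
Read 'b': {q0, q1, q4, q5} → {q0, q1, q4, q5}.
Read 'b': {q0, q1, q4, q5} → {q0, q1, q4, q5}.
Read 'c': {q0, q1, q4, q5} → {q0, q1, q2, q5, q6}.
None of the earlier sets intersect F, but {q0, q1, q2, q5, q6} does.

6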